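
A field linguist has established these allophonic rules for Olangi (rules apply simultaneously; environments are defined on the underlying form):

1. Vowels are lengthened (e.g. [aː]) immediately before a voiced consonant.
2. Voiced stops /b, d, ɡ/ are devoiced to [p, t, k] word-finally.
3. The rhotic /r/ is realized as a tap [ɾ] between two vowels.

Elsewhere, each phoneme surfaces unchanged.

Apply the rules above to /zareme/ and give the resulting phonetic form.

[zaːɾeːme]

/a/ — between /z/ and /r/, before a voiced consonant — surfaces as [aː] (rule 1).
/r/ — between /a/ and /e/, between two vowels — surfaces as [ɾ] (rule 3).
/e/ meets the environment for rule 1 (before a voiced consonant) → [eː].
/e/ (word-final) is in the target of rule 1 but the environment (before a voiced consonant) is not met → [e].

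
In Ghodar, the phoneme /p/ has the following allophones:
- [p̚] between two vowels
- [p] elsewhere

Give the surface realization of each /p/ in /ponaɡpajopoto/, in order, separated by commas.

Occurrence 1 (position 1): no conditioning environment matches → elsewhere allophone [p].
Occurrence 2 (position 6): no conditioning environment matches → elsewhere allophone [p].
Occurrence 3 (position 10): between two vowels → [p̚].

[p], [p], [p̚]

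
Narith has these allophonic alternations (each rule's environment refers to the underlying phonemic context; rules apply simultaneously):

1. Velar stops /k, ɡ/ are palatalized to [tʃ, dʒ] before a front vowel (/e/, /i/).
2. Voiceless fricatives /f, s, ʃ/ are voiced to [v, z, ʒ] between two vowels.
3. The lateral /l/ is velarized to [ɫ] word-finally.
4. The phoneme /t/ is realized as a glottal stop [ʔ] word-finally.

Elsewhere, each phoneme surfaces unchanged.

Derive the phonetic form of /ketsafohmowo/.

/k/ — word-initial, before a front vowel — surfaces as [tʃ] (rule 1).
/e/ (between /k/ and /t/) is unaffected → [e].
/t/ (between /e/ and /s/): rule 4 targets it, but not word-finally → unchanged [t].
/s/ (between /t/ and /a/): rule 2 targets it, but not between two vowels → unchanged [s].
/a/ (between /s/ and /f/): no rule targets it → [a].
/f/ — between /a/ and /o/, between two vowels — surfaces as [v] (rule 2).
/o/ (between /f/ and /h/): no rule targets it → [o].
/h/ (between /o/ and /m/): no rule targets it → [h].
/m/ — not in any rule's target class → [m].
/o/ stays [o].
/w/ — not in any rule's target class → [w].
/o/ (word-final): no rule targets it → [o].

[tʃetsavohmowo]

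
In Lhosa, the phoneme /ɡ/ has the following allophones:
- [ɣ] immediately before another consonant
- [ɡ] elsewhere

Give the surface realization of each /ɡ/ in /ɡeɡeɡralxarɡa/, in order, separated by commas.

[ɡ], [ɡ], [ɣ], [ɡ]

Occurrence 1 (position 1): no conditioning environment matches → elsewhere allophone [ɡ].
Occurrence 2 (position 3): no conditioning environment matches → elsewhere allophone [ɡ].
Occurrence 3 (position 5): immediately before another consonant → [ɣ].
Occurrence 4 (position 12): no conditioning environment matches → elsewhere allophone [ɡ].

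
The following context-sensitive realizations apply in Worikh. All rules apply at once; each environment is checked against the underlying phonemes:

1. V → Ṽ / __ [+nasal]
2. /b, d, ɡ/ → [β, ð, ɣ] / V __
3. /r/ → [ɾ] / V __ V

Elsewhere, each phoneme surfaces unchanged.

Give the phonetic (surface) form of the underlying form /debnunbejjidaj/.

[deβnũnbejjiðaj]

/d/ (word-initial): rule 2 targets it, but not immediately after a vowel → unchanged [d].
/e/ (between /d/ and /b/): rule 1 targets it, but not before a nasal consonant → unchanged [e].
/b/ meets the environment for rule 2 (immediately after a vowel) → [β].
/n/ (between /b/ and /u/) is unaffected → [n].
Rule 1 applies to /u/ (between /n/ and /n/: before a nasal consonant) → [ũ].
/n/ stays [n].
/b/ (between /n/ and /e/) fails the environment for rule 2, so it stays [b].
/e/ (between /b/ and /j/): rule 1 targets it, but not before a nasal consonant → unchanged [e].
/j/ stays [j].
/j/ stays [j].
/i/ (between /j/ and /d/): rule 1 targets it, but not before a nasal consonant → unchanged [i].
Rule 2 applies to /d/ (between /i/ and /a/: immediately after a vowel) → [ð].
/a/ (between /d/ and /j/): rule 1 targets it, but not before a nasal consonant → unchanged [a].
/j/ — not in any rule's target class → [j].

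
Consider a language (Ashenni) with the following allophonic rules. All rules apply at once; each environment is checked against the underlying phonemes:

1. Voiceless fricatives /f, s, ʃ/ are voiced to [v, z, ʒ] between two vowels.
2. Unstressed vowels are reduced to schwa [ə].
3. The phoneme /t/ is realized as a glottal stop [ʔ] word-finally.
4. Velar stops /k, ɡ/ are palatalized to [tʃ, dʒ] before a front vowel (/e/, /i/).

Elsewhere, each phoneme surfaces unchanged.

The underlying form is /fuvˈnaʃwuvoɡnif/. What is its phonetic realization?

/f/ (word-initial) fails the environment for rule 1, so it stays [f].
/u/ (between /f/ and /v/) occurs in an unstressed syllable → [ə] by rule 2.
/v/ (between /u/ and /n/): no rule targets it → [v].
/n/ — not in any rule's target class → [n].
/a/ (between /n/ and /ʃ/) fails the environment for rule 2, so it stays [a].
/ʃ/ — between /a/ and /w/; rule 1 does not apply here → [ʃ].
/w/ (between /ʃ/ and /u/): no rule targets it → [w].
/u/ (between /w/ and /v/): in an unstressed syllable, so rule 2 applies → [ə].
/v/ (between /u/ and /o/): no rule targets it → [v].
Rule 2 applies to /o/ (between /v/ and /ɡ/: in an unstressed syllable) → [ə].
/ɡ/ — between /o/ and /n/; rule 4 does not apply here → [ɡ].
/n/ — not in any rule's target class → [n].
/i/ (between /n/ and /f/): in an unstressed syllable, so rule 2 applies → [ə].
/f/ (word-final) is in the target of rule 1 but the environment (between two vowels) is not met → [f].

[fəvˈnaʃwəvəɡnəf]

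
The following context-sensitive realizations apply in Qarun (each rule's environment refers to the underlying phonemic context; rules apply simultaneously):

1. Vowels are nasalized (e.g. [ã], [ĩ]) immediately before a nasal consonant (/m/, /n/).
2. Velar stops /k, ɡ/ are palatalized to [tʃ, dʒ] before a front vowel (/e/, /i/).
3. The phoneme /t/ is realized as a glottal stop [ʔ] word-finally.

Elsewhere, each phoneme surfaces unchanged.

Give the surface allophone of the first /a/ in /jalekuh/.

[a]

/a/ (between /j/ and /l/) is in the target of rule 1 but the environment (before a nasal consonant) is not met → [a].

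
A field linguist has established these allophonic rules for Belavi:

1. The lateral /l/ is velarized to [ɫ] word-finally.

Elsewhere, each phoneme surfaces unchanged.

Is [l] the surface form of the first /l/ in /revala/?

Yes

/l/ — between /a/ and /a/; rule 1 does not apply here → [l].
The actual realization is [l], which matches [l].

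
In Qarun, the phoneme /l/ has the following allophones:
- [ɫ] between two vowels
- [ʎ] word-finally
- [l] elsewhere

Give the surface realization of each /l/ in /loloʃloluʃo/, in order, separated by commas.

Occurrence 1 (position 1): no conditioning environment matches → elsewhere allophone [l].
Occurrence 2 (position 3): between two vowels → [ɫ].
Occurrence 3 (position 6): no conditioning environment matches → elsewhere allophone [l].
Occurrence 4 (position 8): between two vowels → [ɫ].

[l], [ɫ], [l], [ɫ]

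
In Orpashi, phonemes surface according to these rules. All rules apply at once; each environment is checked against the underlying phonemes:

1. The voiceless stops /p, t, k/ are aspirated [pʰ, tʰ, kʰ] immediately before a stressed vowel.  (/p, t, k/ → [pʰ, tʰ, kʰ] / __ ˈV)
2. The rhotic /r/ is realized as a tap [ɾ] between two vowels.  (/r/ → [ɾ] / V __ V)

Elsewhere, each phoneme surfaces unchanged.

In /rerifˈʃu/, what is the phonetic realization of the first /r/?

/r/ — word-initial; rule 2 does not apply here → [r].

[r]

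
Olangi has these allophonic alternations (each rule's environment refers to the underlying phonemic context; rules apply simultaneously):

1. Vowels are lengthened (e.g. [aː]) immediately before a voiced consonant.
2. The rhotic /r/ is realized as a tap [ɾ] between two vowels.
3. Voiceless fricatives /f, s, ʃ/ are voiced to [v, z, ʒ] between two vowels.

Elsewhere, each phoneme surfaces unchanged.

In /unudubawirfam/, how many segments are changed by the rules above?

6

Segments that undergo a rule: /u/ → [uː] (rule 1); /u/ → [uː] (rule 1); /u/ → [uː] (rule 1); /a/ → [aː] (rule 1); /i/ → [iː] (rule 1); /a/ → [aː] (rule 1).
All other segments surface unchanged.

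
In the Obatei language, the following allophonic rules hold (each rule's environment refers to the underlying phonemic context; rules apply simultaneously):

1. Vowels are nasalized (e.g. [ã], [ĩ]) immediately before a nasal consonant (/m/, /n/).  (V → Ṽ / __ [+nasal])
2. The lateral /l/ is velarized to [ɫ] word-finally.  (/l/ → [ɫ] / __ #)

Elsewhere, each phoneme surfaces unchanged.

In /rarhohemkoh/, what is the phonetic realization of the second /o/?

/o/ (between /k/ and /h/) is in the target of rule 1 but the environment (before a nasal consonant) is not met → [o].

[o]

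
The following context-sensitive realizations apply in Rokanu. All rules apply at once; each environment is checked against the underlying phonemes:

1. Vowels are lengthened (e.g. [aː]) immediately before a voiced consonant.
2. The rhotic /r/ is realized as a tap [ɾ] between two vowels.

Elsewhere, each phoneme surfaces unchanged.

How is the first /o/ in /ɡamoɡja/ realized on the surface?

/o/ meets the environment for rule 1 (before a voiced consonant) → [oː].

[oː]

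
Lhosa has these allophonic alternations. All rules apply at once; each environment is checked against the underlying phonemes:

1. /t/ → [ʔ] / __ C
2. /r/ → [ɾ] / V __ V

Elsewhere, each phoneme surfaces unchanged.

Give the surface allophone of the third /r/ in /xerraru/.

/r/ (between /a/ and /u/): between two vowels, so rule 2 applies → [ɾ].

[ɾ]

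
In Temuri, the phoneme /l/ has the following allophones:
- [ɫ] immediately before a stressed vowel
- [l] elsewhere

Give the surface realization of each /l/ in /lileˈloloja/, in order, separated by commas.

[l], [l], [ɫ], [l]

Occurrence 1 (position 1): no conditioning environment matches → elsewhere allophone [l].
Occurrence 2 (position 3): no conditioning environment matches → elsewhere allophone [l].
Occurrence 3 (position 5): immediately before a stressed vowel → [ɫ].
Occurrence 4 (position 7): no conditioning environment matches → elsewhere allophone [l].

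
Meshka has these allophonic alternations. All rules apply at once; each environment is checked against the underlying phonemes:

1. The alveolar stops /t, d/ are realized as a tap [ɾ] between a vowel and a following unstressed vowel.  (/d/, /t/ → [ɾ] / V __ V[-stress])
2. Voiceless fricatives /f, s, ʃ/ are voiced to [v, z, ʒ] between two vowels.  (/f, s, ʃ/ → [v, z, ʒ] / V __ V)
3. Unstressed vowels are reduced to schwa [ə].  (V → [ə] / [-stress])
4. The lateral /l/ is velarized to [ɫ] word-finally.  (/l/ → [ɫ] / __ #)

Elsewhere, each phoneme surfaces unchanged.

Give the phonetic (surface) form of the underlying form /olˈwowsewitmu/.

/o/ meets the environment for rule 3 (in an unstressed syllable) → [ə].
/l/ — between /o/ and /w/; rule 4 does not apply here → [l].
/w/ stays [w].
/o/ — between /w/ and /w/; rule 3 does not apply here → [o].
/w/ (between /o/ and /s/): no rule targets it → [w].
/s/ (between /w/ and /e/) is in the target of rule 2 but the environment (between two vowels) is not met → [s].
/e/ (between /s/ and /w/) occurs in an unstressed syllable → [ə] by rule 3.
/w/ (between /e/ and /i/) is unaffected → [w].
Rule 3 applies to /i/ (between /w/ and /t/: in an unstressed syllable) → [ə].
/t/ (between /i/ and /m/) fails the environment for rule 1, so it stays [t].
/m/ stays [m].
/u/ (word-final) occurs in an unstressed syllable → [ə] by rule 3.

[əlˈwowsəwətmə]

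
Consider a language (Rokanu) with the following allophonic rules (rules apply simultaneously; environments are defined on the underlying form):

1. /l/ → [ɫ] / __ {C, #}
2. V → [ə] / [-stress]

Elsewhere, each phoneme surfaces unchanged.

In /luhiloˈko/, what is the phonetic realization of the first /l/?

[l]

/l/ (word-initial) is in the target of rule 1 but the environment (word-finally or immediately before a consonant) is not met → [l].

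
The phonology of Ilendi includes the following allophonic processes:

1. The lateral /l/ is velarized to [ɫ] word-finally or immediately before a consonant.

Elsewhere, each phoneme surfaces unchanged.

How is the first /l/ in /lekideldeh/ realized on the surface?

/l/ — word-initial; rule 1 does not apply here → [l].

[l]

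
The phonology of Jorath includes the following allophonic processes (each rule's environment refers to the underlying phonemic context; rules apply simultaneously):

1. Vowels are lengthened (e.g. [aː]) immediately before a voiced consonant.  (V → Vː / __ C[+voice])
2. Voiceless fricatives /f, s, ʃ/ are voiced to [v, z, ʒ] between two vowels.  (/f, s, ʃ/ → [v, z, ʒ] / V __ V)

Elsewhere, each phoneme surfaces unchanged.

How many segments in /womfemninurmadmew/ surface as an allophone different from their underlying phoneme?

Segments that undergo a rule: /o/ → [oː] (rule 1); /e/ → [eː] (rule 1); /i/ → [iː] (rule 1); /u/ → [uː] (rule 1); /a/ → [aː] (rule 1); /e/ → [eː] (rule 1).
All other segments surface unchanged.

6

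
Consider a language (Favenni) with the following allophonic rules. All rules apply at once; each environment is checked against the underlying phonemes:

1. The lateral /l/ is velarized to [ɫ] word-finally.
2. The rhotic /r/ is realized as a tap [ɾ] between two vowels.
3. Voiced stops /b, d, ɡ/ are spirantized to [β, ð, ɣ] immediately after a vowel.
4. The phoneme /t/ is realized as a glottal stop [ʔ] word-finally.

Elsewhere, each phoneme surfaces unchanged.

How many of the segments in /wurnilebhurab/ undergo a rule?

Segments that undergo a rule: /b/ → [β] (rule 3); /r/ → [ɾ] (rule 2); /b/ → [β] (rule 3).
All other segments surface unchanged.

3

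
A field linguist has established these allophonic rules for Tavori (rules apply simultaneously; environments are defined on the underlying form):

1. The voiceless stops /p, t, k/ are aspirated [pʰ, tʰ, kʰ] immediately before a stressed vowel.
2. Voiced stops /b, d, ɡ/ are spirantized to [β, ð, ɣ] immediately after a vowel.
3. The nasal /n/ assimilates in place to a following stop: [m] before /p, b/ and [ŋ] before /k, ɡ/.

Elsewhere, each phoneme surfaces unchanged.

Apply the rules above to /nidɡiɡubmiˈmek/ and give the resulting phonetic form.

/n/ (word-initial): rule 3 targets it, but not before a labial or velar stop → unchanged [n].
Rule 2 applies to /d/ (between /i/ and /ɡ/: immediately after a vowel) → [ð].
/ɡ/ (between /d/ and /i/) is in the target of rule 2 but the environment (immediately after a vowel) is not met → [ɡ].
/ɡ/ (between /i/ and /u/): immediately after a vowel, so rule 2 applies → [ɣ].
Rule 2 applies to /b/ (between /u/ and /m/: immediately after a vowel) → [β].
/k/ (word-final) is in the target of rule 1 but the environment (immediately before a stressed vowel) is not met → [k].

[niðɡiɣuβmiˈmek]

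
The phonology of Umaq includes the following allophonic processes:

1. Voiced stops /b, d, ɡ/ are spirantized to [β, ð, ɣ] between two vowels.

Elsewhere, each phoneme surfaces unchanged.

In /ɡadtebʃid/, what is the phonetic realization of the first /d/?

/d/ (between /a/ and /t/) is in the target of rule 1 but the environment (between two vowels) is not met → [d].

[d]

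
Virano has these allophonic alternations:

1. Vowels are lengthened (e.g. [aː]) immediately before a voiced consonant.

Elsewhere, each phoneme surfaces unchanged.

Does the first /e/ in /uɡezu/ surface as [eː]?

Yes

Rule 1 applies to /e/ (between /ɡ/ and /z/: before a voiced consonant) → [eː].
The actual realization is [eː], which matches [eː].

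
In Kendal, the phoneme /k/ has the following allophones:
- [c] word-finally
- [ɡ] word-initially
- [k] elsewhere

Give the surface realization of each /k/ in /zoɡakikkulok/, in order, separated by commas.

[k], [k], [k], [c]

Occurrence 1 (position 5): no conditioning environment matches → elsewhere allophone [k].
Occurrence 2 (position 7): no conditioning environment matches → elsewhere allophone [k].
Occurrence 3 (position 8): no conditioning environment matches → elsewhere allophone [k].
Occurrence 4 (position 12): word-finally → [c].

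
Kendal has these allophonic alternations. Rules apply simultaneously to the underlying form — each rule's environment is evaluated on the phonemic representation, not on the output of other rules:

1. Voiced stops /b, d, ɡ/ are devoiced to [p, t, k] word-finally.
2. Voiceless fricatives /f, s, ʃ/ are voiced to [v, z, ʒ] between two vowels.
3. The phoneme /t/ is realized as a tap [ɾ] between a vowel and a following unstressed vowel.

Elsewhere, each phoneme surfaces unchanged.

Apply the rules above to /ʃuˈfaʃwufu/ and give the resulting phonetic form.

[ʃuˈvaʃwuvu]

/ʃ/ — word-initial; rule 2 does not apply here → [ʃ].
/f/ — between /u/ and /a/, between two vowels — surfaces as [v] (rule 2).
/ʃ/ — between /a/ and /w/; rule 2 does not apply here → [ʃ].
/f/ — between /u/ and /u/, between two vowels — surfaces as [v] (rule 2).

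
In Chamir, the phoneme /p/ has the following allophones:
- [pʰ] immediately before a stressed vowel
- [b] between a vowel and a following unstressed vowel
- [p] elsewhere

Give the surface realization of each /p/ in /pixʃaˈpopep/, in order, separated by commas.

[p], [pʰ], [b], [p]

Occurrence 1 (position 1): no conditioning environment matches → elsewhere allophone [p].
Occurrence 2 (position 6): immediately before a stressed vowel → [pʰ].
Occurrence 3 (position 8): between a vowel and a following unstressed vowel → [b].
Occurrence 4 (position 10): no conditioning environment matches → elsewhere allophone [p].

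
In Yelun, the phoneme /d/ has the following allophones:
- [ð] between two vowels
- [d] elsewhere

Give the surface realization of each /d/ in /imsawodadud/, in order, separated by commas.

[ð], [ð], [d]

Occurrence 1 (position 7): between two vowels → [ð].
Occurrence 2 (position 9): between two vowels → [ð].
Occurrence 3 (position 11): no conditioning environment matches → elsewhere allophone [d].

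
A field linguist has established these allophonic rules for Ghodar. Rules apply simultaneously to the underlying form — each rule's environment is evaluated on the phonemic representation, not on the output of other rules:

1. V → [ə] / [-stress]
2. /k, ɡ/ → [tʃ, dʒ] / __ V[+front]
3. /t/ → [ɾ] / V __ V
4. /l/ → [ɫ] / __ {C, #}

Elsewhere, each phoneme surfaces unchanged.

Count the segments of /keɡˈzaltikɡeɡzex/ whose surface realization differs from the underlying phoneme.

Segments that undergo a rule: /k/ → [tʃ] (rule 2); /e/ → [ə] (rule 1); /l/ → [ɫ] (rule 4); /i/ → [ə] (rule 1); /ɡ/ → [dʒ] (rule 2); /e/ → [ə] (rule 1); /e/ → [ə] (rule 1).
All other segments surface unchanged.

7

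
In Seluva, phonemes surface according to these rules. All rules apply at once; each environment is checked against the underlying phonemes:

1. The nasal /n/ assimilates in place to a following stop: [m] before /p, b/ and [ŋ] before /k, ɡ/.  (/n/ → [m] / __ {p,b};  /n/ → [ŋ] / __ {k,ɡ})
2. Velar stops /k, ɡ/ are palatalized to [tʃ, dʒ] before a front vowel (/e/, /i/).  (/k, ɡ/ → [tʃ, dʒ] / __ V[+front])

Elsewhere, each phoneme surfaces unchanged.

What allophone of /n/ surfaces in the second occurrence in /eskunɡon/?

/n/ (word-final) fails the environment for rule 1, so it stays [n].

[n]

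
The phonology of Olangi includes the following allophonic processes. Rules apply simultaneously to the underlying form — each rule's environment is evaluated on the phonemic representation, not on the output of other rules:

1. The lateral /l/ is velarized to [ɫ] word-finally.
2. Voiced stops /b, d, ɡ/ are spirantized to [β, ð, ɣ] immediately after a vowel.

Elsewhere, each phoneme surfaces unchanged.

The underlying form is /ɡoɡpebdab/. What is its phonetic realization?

[ɡoɣpeβdaβ]

/ɡ/ (word-initial) is in the target of rule 2 but the environment (immediately after a vowel) is not met → [ɡ].
Rule 2 applies to /ɡ/ (between /o/ and /p/: immediately after a vowel) → [ɣ].
/b/ meets the environment for rule 2 (immediately after a vowel) → [β].
/d/ (between /b/ and /a/) is in the target of rule 2 but the environment (immediately after a vowel) is not met → [d].
Rule 2 applies to /b/ (word-final: immediately after a vowel) → [β].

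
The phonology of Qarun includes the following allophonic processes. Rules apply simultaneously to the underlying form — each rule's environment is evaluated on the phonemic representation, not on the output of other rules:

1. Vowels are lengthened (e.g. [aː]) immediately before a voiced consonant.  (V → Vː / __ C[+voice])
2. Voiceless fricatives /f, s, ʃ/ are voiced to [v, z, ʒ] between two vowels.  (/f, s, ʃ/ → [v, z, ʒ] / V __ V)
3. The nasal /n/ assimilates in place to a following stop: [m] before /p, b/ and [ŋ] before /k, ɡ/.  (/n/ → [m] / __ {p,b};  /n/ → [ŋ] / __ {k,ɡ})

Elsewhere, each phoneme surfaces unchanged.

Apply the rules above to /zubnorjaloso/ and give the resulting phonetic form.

/z/ — not in any rule's target class → [z].
/u/ (between /z/ and /b/): before a voiced consonant, so rule 1 applies → [uː].
/b/ stays [b].
/n/ (between /b/ and /o/): rule 3 targets it, but not before a labial or velar stop → unchanged [n].
Rule 1 applies to /o/ (between /n/ and /r/: before a voiced consonant) → [oː].
/r/ — not in any rule's target class → [r].
/j/ (between /r/ and /a/) is unaffected → [j].
Rule 1 applies to /a/ (between /j/ and /l/: before a voiced consonant) → [aː].
/l/ (between /a/ and /o/) is unaffected → [l].
/o/ (between /l/ and /s/) is in the target of rule 1 but the environment (before a voiced consonant) is not met → [o].
/s/ meets the environment for rule 2 (between two vowels) → [z].
/o/ (word-final) is in the target of rule 1 but the environment (before a voiced consonant) is not met → [o].

[zuːbnoːrjaːlozo]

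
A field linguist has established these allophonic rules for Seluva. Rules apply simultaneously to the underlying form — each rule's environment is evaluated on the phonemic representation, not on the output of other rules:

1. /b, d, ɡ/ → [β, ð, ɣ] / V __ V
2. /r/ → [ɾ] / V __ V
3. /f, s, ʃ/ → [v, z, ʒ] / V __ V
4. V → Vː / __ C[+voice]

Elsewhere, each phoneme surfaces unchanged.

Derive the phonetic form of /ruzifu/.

[ruːzivu]

/r/ (word-initial): rule 2 targets it, but not between two vowels → unchanged [r].
/u/ (between /r/ and /z/) occurs before a voiced consonant → [uː] by rule 4.
/z/ (between /u/ and /i/) is unaffected → [z].
/i/ (between /z/ and /f/) is in the target of rule 4 but the environment (before a voiced consonant) is not met → [i].
/f/ meets the environment for rule 3 (between two vowels) → [v].
/u/ (word-final): rule 4 targets it, but not before a voiced consonant → unchanged [u].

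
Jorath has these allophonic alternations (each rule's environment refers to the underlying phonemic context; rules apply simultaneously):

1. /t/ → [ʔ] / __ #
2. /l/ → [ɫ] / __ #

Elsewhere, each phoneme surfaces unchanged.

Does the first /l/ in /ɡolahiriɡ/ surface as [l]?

/l/ — between /o/ and /a/; rule 2 does not apply here → [l].
The actual realization is [l], which matches [l].

Yes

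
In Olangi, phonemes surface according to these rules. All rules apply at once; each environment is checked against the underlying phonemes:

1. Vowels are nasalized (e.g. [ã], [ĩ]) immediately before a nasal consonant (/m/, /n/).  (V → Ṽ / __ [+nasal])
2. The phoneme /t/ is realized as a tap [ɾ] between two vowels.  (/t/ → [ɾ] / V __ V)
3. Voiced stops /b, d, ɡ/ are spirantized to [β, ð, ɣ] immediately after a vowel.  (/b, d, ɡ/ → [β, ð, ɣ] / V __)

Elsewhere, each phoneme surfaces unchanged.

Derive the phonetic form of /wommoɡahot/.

[wõmmoɣahot]

/w/ — not in any rule's target class → [w].
/o/ (between /w/ and /m/): before a nasal consonant, so rule 1 applies → [õ].
/m/ (between /o/ and /m/): no rule targets it → [m].
/m/ (between /m/ and /o/): no rule targets it → [m].
/o/ — between /m/ and /ɡ/; rule 1 does not apply here → [o].
/ɡ/ — between /o/ and /a/, immediately after a vowel — surfaces as [ɣ] (rule 3).
/a/ (between /ɡ/ and /h/): rule 1 targets it, but not before a nasal consonant → unchanged [a].
/h/ stays [h].
/o/ — between /h/ and /t/; rule 1 does not apply here → [o].
/t/ — word-final; rule 2 does not apply here → [t].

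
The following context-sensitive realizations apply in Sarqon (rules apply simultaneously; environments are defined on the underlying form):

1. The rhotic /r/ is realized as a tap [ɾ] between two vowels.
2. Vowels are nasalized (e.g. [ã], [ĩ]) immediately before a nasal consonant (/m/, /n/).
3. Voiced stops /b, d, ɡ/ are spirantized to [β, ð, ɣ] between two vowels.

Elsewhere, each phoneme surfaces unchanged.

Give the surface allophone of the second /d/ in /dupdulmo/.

[d]

/d/ (between /p/ and /u/): rule 3 targets it, but not between two vowels → unchanged [d].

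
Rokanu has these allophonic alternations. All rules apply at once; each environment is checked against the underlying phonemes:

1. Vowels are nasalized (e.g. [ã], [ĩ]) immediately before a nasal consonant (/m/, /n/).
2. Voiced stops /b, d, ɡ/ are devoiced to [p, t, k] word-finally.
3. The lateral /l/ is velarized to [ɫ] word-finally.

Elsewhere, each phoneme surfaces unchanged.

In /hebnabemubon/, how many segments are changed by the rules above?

Segments that undergo a rule: /e/ → [ẽ] (rule 1); /o/ → [õ] (rule 1).
All other segments surface unchanged.

2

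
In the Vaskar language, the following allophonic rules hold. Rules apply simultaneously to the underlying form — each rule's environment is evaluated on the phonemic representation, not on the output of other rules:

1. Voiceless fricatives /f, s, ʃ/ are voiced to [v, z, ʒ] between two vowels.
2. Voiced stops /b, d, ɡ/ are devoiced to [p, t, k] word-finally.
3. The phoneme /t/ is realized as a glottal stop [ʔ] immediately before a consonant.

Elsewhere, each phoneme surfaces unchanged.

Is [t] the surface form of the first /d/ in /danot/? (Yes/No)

/d/ (word-initial) fails the environment for rule 2, so it stays [d].
The actual realization is [d], not [t].

No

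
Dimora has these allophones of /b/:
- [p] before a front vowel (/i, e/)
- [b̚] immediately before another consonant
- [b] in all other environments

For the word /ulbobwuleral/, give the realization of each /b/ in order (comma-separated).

[b], [b̚]

Occurrence 1 (position 3): no conditioning environment matches → elsewhere allophone [b].
Occurrence 2 (position 5): immediately before another consonant → [b̚].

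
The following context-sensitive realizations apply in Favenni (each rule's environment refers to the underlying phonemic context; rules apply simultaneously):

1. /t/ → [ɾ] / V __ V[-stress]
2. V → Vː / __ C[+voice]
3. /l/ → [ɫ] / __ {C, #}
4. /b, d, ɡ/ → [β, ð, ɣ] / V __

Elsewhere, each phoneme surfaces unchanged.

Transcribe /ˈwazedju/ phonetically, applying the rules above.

/a/ (between /w/ and /z/) occurs before a voiced consonant → [aː] by rule 2.
/e/ — between /z/ and /d/, before a voiced consonant — surfaces as [eː] (rule 2).
Rule 4 applies to /d/ (between /e/ and /j/: immediately after a vowel) → [ð].
/u/ (word-final) fails the environment for rule 2, so it stays [u].

[ˈwaːzeːðju]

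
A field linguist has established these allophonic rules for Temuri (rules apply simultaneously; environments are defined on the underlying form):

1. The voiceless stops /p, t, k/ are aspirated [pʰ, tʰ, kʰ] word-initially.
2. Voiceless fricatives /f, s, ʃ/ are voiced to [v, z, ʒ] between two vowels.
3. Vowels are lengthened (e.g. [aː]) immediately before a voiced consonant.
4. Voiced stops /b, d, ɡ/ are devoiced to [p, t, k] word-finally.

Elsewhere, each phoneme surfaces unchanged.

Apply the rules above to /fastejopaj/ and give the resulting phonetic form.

/f/ (word-initial) fails the environment for rule 2, so it stays [f].
/a/ (between /f/ and /s/) fails the environment for rule 3, so it stays [a].
/s/ (between /a/ and /t/) is in the target of rule 2 but the environment (between two vowels) is not met → [s].
/t/ (between /s/ and /e/): rule 1 targets it, but not word-initially → unchanged [t].
Rule 3 applies to /e/ (between /t/ and /j/: before a voiced consonant) → [eː].
/j/ (between /e/ and /o/) is unaffected → [j].
/o/ (between /j/ and /p/) is in the target of rule 3 but the environment (before a voiced consonant) is not met → [o].
/p/ (between /o/ and /a/): rule 1 targets it, but not word-initially → unchanged [p].
/a/ (between /p/ and /j/) occurs before a voiced consonant → [aː] by rule 3.
/j/ (word-final) is unaffected → [j].

[fasteːjopaːj]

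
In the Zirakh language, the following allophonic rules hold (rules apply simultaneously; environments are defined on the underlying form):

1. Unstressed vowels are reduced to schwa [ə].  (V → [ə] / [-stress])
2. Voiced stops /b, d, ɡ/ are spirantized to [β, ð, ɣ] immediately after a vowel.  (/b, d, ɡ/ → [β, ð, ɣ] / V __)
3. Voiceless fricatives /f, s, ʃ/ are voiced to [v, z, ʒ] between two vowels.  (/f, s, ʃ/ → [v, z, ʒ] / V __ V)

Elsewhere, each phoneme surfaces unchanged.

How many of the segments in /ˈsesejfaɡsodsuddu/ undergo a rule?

Segments that undergo a rule: /s/ → [z] (rule 3); /e/ → [ə] (rule 1); /a/ → [ə] (rule 1); /ɡ/ → [ɣ] (rule 2); /o/ → [ə] (rule 1); /d/ → [ð] (rule 2); /u/ → [ə] (rule 1); /d/ → [ð] (rule 2); /u/ → [ə] (rule 1).
All other segments surface unchanged.

9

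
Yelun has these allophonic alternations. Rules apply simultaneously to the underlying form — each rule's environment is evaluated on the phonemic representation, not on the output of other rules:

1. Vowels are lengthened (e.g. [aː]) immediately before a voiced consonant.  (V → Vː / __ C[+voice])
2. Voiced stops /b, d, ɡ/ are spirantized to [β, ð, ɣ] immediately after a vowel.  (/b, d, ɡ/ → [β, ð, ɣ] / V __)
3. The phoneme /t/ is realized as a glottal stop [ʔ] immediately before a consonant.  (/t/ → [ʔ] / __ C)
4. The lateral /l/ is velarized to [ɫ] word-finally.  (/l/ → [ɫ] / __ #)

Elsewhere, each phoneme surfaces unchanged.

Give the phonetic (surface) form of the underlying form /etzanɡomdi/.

[eʔzaːnɡoːmdi]

/e/ — word-initial; rule 1 does not apply here → [e].
/t/ meets the environment for rule 3 (immediately before a consonant) → [ʔ].
/z/ — not in any rule's target class → [z].
Rule 1 applies to /a/ (between /z/ and /n/: before a voiced consonant) → [aː].
/n/ — not in any rule's target class → [n].
/ɡ/ (between /n/ and /o/) fails the environment for rule 2, so it stays [ɡ].
/o/ (between /ɡ/ and /m/) occurs before a voiced consonant → [oː] by rule 1.
/m/ (between /o/ and /d/): no rule targets it → [m].
/d/ (between /m/ and /i/) is in the target of rule 2 but the environment (immediately after a vowel) is not met → [d].
/i/ — word-final; rule 1 does not apply here → [i].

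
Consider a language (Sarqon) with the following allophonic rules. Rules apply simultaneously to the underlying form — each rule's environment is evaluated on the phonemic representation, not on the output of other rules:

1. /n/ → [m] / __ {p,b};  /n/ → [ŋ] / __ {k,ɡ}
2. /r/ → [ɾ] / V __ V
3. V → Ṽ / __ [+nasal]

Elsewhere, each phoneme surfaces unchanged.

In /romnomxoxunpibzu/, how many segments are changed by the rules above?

Segments that undergo a rule: /o/ → [õ] (rule 3); /o/ → [õ] (rule 3); /u/ → [ũ] (rule 3); /n/ → [m] (rule 1).
All other segments surface unchanged.

4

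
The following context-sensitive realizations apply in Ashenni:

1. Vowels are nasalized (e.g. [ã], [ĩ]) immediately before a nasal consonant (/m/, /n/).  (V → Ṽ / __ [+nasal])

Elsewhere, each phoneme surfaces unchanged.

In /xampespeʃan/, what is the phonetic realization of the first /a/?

/a/ — between /x/ and /m/, before a nasal consonant — surfaces as [ã] (rule 1).

[ã]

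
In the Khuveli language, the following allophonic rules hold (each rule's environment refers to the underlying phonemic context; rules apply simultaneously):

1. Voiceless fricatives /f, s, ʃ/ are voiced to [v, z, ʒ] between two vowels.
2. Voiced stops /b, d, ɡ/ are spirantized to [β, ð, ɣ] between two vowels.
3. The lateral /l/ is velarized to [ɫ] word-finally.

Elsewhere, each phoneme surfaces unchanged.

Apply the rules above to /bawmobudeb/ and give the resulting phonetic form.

[bawmoβuðeb]

/b/ — word-initial; rule 2 does not apply here → [b].
/a/ (between /b/ and /w/) is unaffected → [a].
/w/ — not in any rule's target class → [w].
/m/ — not in any rule's target class → [m].
/o/ — not in any rule's target class → [o].
/b/ (between /o/ and /u/): between two vowels, so rule 2 applies → [β].
/u/ stays [u].
/d/ meets the environment for rule 2 (between two vowels) → [ð].
/e/ stays [e].
/b/ (word-final) is in the target of rule 2 but the environment (between two vowels) is not met → [b].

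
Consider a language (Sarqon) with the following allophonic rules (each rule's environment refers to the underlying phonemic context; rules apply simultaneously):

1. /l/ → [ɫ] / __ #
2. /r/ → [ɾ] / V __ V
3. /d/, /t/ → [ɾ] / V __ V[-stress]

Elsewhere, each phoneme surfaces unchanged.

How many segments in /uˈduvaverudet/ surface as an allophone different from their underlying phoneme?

Segments that undergo a rule: /r/ → [ɾ] (rule 2); /d/ → [ɾ] (rule 3).
All other segments surface unchanged.

2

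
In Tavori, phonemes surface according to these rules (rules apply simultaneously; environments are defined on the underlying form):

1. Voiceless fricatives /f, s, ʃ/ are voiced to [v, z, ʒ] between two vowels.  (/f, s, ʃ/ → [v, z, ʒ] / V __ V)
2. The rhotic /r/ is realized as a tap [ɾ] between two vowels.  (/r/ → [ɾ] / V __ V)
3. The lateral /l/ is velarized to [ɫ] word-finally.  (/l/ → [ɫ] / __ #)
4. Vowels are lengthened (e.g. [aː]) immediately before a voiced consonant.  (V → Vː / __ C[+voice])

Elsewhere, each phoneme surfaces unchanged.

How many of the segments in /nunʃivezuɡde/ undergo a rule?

4

Segments that undergo a rule: /u/ → [uː] (rule 4); /i/ → [iː] (rule 4); /e/ → [eː] (rule 4); /u/ → [uː] (rule 4).
All other segments surface unchanged.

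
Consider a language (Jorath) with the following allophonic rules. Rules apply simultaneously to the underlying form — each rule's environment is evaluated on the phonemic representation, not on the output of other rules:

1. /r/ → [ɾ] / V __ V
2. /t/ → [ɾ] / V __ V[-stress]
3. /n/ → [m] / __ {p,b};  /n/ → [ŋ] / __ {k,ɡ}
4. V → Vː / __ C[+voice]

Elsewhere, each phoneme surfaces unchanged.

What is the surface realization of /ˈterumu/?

[ˈteːɾuːmu]

/t/ — word-initial; rule 2 does not apply here → [t].
/e/ (between /t/ and /r/): before a voiced consonant, so rule 4 applies → [eː].
/r/ (between /e/ and /u/): between two vowels, so rule 1 applies → [ɾ].
/u/ meets the environment for rule 4 (before a voiced consonant) → [uː].
/m/ stays [m].
/u/ (word-final) is in the target of rule 4 but the environment (before a voiced consonant) is not met → [u].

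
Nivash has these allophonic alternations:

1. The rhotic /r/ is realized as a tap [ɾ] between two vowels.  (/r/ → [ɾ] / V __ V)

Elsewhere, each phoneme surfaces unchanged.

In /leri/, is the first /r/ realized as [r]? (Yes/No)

No

/r/ (between /e/ and /i/) occurs between two vowels → [ɾ] by rule 1.
The actual realization is [ɾ], not [r].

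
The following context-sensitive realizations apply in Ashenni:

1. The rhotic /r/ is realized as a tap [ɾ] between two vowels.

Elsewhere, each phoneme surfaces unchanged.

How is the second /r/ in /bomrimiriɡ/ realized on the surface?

/r/ meets the environment for rule 1 (between two vowels) → [ɾ].

[ɾ]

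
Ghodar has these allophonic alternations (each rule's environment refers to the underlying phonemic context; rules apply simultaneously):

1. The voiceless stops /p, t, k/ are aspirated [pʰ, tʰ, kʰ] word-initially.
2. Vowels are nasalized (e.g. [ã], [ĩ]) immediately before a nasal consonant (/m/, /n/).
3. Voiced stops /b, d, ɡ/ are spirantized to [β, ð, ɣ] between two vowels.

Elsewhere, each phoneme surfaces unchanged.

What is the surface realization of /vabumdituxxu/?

/v/ (word-initial) is unaffected → [v].
/a/ (between /v/ and /b/): rule 2 targets it, but not before a nasal consonant → unchanged [a].
Rule 3 applies to /b/ (between /a/ and /u/: between two vowels) → [β].
/u/ (between /b/ and /m/) occurs before a nasal consonant → [ũ] by rule 2.
/m/ (between /u/ and /d/) is unaffected → [m].
/d/ — between /m/ and /i/; rule 3 does not apply here → [d].
/i/ (between /d/ and /t/) is in the target of rule 2 but the environment (before a nasal consonant) is not met → [i].
/t/ — between /i/ and /u/; rule 1 does not apply here → [t].
/u/ (between /t/ and /x/) fails the environment for rule 2, so it stays [u].
/x/ — not in any rule's target class → [x].
/x/ (between /x/ and /u/) is unaffected → [x].
/u/ (word-final) is in the target of rule 2 but the environment (before a nasal consonant) is not met → [u].

[vaβũmdituxxu]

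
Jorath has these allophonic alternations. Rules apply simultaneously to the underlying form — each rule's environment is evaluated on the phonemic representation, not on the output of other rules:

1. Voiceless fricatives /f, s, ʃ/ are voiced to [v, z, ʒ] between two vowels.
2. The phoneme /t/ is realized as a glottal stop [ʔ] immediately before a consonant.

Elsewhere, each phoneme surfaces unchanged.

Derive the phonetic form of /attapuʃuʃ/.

[aʔtapuʒuʃ]

/a/ (word-initial): no rule targets it → [a].
/t/ (between /a/ and /t/) occurs immediately before a consonant → [ʔ] by rule 2.
/t/ — between /t/ and /a/; rule 2 does not apply here → [t].
/a/ — not in any rule's target class → [a].
/p/ — not in any rule's target class → [p].
/u/ (between /p/ and /ʃ/): no rule targets it → [u].
/ʃ/ (between /u/ and /u/): between two vowels, so rule 1 applies → [ʒ].
/u/ — not in any rule's target class → [u].
/ʃ/ (word-final): rule 1 targets it, but not between two vowels → unchanged [ʃ].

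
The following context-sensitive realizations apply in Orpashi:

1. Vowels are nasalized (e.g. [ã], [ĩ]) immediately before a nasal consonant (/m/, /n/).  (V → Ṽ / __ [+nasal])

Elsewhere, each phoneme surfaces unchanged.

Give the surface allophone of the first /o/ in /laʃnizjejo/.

[o]

/o/ (word-final) fails the environment for rule 1, so it stays [o].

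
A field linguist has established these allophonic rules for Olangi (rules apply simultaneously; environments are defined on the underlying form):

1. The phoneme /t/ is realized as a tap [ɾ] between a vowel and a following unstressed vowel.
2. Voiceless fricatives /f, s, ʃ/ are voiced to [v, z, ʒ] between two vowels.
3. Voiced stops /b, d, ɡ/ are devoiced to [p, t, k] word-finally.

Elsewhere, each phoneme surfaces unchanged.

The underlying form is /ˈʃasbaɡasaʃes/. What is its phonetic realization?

[ˈʃasbaɡazaʒes]

/ʃ/ (word-initial): rule 2 targets it, but not between two vowels → unchanged [ʃ].
/a/ — not in any rule's target class → [a].
/s/ (between /a/ and /b/) is in the target of rule 2 but the environment (between two vowels) is not met → [s].
/b/ (between /s/ and /a/) is in the target of rule 3 but the environment (word-finally) is not met → [b].
/a/ (between /b/ and /ɡ/) is unaffected → [a].
/ɡ/ (between /a/ and /a/) fails the environment for rule 3, so it stays [ɡ].
/a/ (between /ɡ/ and /s/): no rule targets it → [a].
/s/ — between /a/ and /a/, between two vowels — surfaces as [z] (rule 2).
/a/ — not in any rule's target class → [a].
/ʃ/ meets the environment for rule 2 (between two vowels) → [ʒ].
/e/ (between /ʃ/ and /s/) is unaffected → [e].
/s/ (word-final): rule 2 targets it, but not between two vowels → unchanged [s].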